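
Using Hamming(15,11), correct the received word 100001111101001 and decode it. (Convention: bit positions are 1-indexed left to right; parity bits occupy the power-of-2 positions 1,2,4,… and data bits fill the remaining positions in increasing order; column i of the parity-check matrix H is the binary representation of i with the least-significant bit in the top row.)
Syndrome s = H · r^T (mod 2), r = 100001111101001:
  s[0] = (101010101010101)·(100001111101001) mod 2 = 1+0+0+0+0+0+1+0+1+0+0+0+0+0+1 mod 2 = 0
  s[1] = (011001100110011)·(100001111101001) mod 2 = 0+0+0+0+0+1+1+0+0+1+0+0+0+0+1 mod 2 = 0
  s[2] = (000111100001111)·(100001111101001) mod 2 = 0+0+0+0+0+1+1+0+0+0+0+1+0+0+1 mod 2 = 0
  s[3] = (000000011111111)·(100001111101001) mod 2 = 0+0+0+0+0+0+0+1+1+1+0+1+0+0+1 mod 2 = 1
Syndrome = 0001
Column 8 of H equals this syndrome → error at bit 8 (1-indexed).
Flip bit 8: 100001111101001 → 100001101101001
Extract data bits at positions {3,5,6,7,9,10,11,12,13,14,15}: 00111101001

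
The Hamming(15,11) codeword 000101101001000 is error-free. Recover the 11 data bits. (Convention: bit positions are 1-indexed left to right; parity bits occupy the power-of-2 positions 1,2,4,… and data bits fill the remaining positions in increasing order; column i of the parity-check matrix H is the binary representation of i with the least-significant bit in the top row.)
Parity bits occupy power-of-2 positions; data bits are at positions {3,5,6,7,9,10,11,12,13,14,15} (1-indexed).
Extract: c[3]=0 c[5]=0 c[6]=1 c[7]=1 c[9]=1 c[10]=0 c[11]=0 c[12]=1 c[13]=0 c[14]=0 c[15]=0
Data = 00111001000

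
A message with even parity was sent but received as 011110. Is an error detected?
Sum of received bits: 0+1+1+1+1+0 = 4; 4 mod 2 = 0. Result is 0 → no error detected.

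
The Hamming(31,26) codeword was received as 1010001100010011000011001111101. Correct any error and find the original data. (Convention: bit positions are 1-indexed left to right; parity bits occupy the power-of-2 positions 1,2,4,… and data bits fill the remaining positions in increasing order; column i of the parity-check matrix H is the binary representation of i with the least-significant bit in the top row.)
Syndrome s = H · r^T (mod 2), r = 1010001100010011000011001111101:
  s[0] = (1010101010101010101010101010101)·(1010001100010011000011001111101) mod 2 = 1+0+1+0+0+0+1+0+0+0+0+0+0+0+1+0+0+0+0+0+1+0+0+0+1+0+1+0+1+0+1 mod 2 = 1
  s[1] = (0110011001100110011001100110011)·(1010001100010011000011001111101) mod 2 = 0+0+1+0+0+0+1+0+0+0+0+0+0+0+1+0+0+0+0+0+0+1+0+0+0+1+1+0+0+0+1 mod 2 = 1
  s[2] = (0001111000011110000111100001111)·(1010001100010011000011001111101) mod 2 = 0+0+0+0+0+0+1+0+0+0+0+1+0+0+1+0+0+0+0+0+1+1+0+0+0+0+0+1+1+0+1 mod 2 = 0
  s[3] = (0000000111111110000000011111111)·(1010001100010011000011001111101) mod 2 = 0+0+0+0+0+0+0+1+0+0+0+1+0+0+1+0+0+0+0+0+0+0+0+0+1+1+1+1+1+0+1 mod 2 = 1
  s[4] = (0000000000000001111111111111111)·(1010001100010011000011001111101) mod 2 = 0+0+0+0+0+0+0+0+0+0+0+0+0+0+0+1+0+0+0+0+1+1+0+0+1+1+1+1+1+0+1 mod 2 = 1
Syndrome = 11011
Column 27 of H equals this syndrome → error at bit 27 (1-indexed).
Flip bit 27: 1010001100010011000011001111101 → 1010001100010011000011001101101
Extract data bits at positions {3,5,6,7,9,10,11,12,13,14,15,17,18,19,20,21,22,23,24,25,26,27,28,29,30,31}: 10010001001000011001101101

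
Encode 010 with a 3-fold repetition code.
Repeat each bit 3× and concatenate:
0→000  1→111  0→000
Codeword = 000111000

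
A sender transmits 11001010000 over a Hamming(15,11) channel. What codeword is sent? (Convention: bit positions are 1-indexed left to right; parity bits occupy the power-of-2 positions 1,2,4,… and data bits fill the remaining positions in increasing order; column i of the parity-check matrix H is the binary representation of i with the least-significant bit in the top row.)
Codeword c = d · G (mod 2), d = 11001010000:
  c[0] = d·G[:,0] = (11001010000)·(11011010101) mod 2 = 1+1+0+0+1+0+1+0+0+0+0 mod 2 = 0
  c[1] = d·G[:,1] = (11001010000)·(10110110011) mod 2 = 1+0+0+0+0+0+1+0+0+0+0 mod 2 = 0
  c[2] = d·G[:,2] = (11001010000)·(10000000000) mod 2 = 1+0+0+0+0+0+0+0+0+0+0 mod 2 = 1
  c[3] = d·G[:,3] = (11001010000)·(01110001111) mod 2 = 0+1+0+0+0+0+0+0+0+0+0 mod 2 = 1
  c[4] = d·G[:,4] = (11001010000)·(01000000000) mod 2 = 0+1+0+0+0+0+0+0+0+0+0 mod 2 = 1
  c[5] = d·G[:,5] = (11001010000)·(00100000000) mod 2 = 0+0+0+0+0+0+0+0+0+0+0 mod 2 = 0
  c[6] = d·G[:,6] = (11001010000)·(00010000000) mod 2 = 0+0+0+0+0+0+0+0+0+0+0 mod 2 = 0
  c[7] = d·G[:,7] = (11001010000)·(00001111111) mod 2 = 0+0+0+0+1+0+1+0+0+0+0 mod 2 = 0
  c[8] = d·G[:,8] = (11001010000)·(00001000000) mod 2 = 0+0+0+0+1+0+0+0+0+0+0 mod 2 = 1
  c[9] = d·G[:,9] = (11001010000)·(00000100000) mod 2 = 0+0+0+0+0+0+0+0+0+0+0 mod 2 = 0
  c[10] = d·G[:,10] = (11001010000)·(00000010000) mod 2 = 0+0+0+0+0+0+1+0+0+0+0 mod 2 = 1
  c[11] = d·G[:,11] = (11001010000)·(00000001000) mod 2 = 0+0+0+0+0+0+0+0+0+0+0 mod 2 = 0
  c[12] = d·G[:,12] = (11001010000)·(00000000100) mod 2 = 0+0+0+0+0+0+0+0+0+0+0 mod 2 = 0
  c[13] = d·G[:,13] = (11001010000)·(00000000010) mod 2 = 0+0+0+0+0+0+0+0+0+0+0 mod 2 = 0
  c[14] = d·G[:,14] = (11001010000)·(00000000001) mod 2 = 0+0+0+0+0+0+0+0+0+0+0 mod 2 = 0
Codeword = 001110001010000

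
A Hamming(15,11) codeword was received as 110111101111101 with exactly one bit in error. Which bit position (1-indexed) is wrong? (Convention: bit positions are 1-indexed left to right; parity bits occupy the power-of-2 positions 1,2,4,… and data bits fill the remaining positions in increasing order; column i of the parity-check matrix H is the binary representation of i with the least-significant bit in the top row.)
Syndrome s = H · r^T (mod 2), r = 110111101111101:
  s[0] = (101010101010101)·(110111101111101) mod 2 = 1+0+0+0+1+0+1+0+1+0+1+0+1+0+1 mod 2 = 1
  s[1] = (011001100110011)·(110111101111101) mod 2 = 0+1+0+0+0+1+1+0+0+1+1+0+0+0+1 mod 2 = 0
  s[2] = (000111100001111)·(110111101111101) mod 2 = 0+0+0+1+1+1+1+0+0+0+0+1+1+0+1 mod 2 = 1
  s[3] = (000000011111111)·(110111101111101) mod 2 = 0+0+0+0+0+0+0+0+1+1+1+1+1+0+1 mod 2 = 0
Syndrome = 1010
Column i of H is the binary representation of i, so the syndrome is the binary index of the flipped bit.
Read s = 1010 with s[0] as LSB: 1·2^0 + 0·2^1 + 1·2^2 + 0·2^3 = 5.
Error is at bit position 5.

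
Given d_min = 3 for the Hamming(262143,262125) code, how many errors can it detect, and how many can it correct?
Detection only: up to d_min − 1 = 2 errors.
Correction: up to ⌊(d_min − 1)/2⌋ = ⌊2/2⌋ = 1 errors.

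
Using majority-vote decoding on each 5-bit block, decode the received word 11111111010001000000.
Split into 5-bit blocks and majority-vote each:
  block 1 = 11111: 5 ones, 0 zeros → 1
  block 2 = 11101: 4 ones, 1 zeros → 1
  block 3 = 00010: 1 ones, 4 zeros → 0
  block 4 = 00000: 0 ones, 5 zeros → 0
Decoded = 1100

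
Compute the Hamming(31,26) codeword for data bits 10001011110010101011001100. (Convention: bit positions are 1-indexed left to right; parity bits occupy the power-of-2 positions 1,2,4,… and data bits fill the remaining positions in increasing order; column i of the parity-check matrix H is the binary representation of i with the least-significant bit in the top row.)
Codeword c = d · G (mod 2), d = 10001011110010101011001100:
  c[0] = d·G[:,0] = (10001011110010101011001100)·(11011010101101010101010101) mod 2 = 1+0+0+0+1+0+1+0+1+0+0+0+0+0+0+0+0+0+0+1+0+0+0+1+0+0 mod 2 = 0
  c[1] = d·G[:,1] = (10001011110010101011001100)·(10110110011011001100110011) mod 2 = 1+0+0+0+0+0+1+0+0+1+0+0+1+0+0+0+1+0+0+0+0+0+0+0+0+0 mod 2 = 1
  c[2] = d·G[:,2] = (10001011110010101011001100)·(10000000000000000000000000) mod 2 = 1+0+0+0+0+0+0+0+0+0+0+0+0+0+0+0+0+0+0+0+0+0+0+0+0+0 mod 2 = 1
  c[3] = d·G[:,3] = (10001011110010101011001100)·(01110001111000111100001111) mod 2 = 0+0+0+0+0+0+0+1+1+1+0+0+0+0+1+0+1+0+0+0+0+0+1+1+0+0 mod 2 = 1
  c[4] = d·G[:,4] = (10001011110010101011001100)·(01000000000000000000000000) mod 2 = 0+0+0+0+0+0+0+0+0+0+0+0+0+0+0+0+0+0+0+0+0+0+0+0+0+0 mod 2 = 0
  c[5] = d·G[:,5] = (10001011110010101011001100)·(00100000000000000000000000) mod 2 = 0+0+0+0+0+0+0+0+0+0+0+0+0+0+0+0+0+0+0+0+0+0+0+0+0+0 mod 2 = 0
  c[6] = d·G[:,6] = (10001011110010101011001100)·(00010000000000000000000000) mod 2 = 0+0+0+0+0+0+0+0+0+0+0+0+0+0+0+0+0+0+0+0+0+0+0+0+0+0 mod 2 = 0
  c[7] = d·G[:,7] = (10001011110010101011001100)·(00001111111000000011111111) mod 2 = 0+0+0+0+1+0+1+1+1+1+0+0+0+0+0+0+0+0+1+1+0+0+1+1+0+0 mod 2 = 1
  c[8] = d·G[:,8] = (10001011110010101011001100)·(00001000000000000000000000) mod 2 = 0+0+0+0+1+0+0+0+0+0+0+0+0+0+0+0+0+0+0+0+0+0+0+0+0+0 mod 2 = 1
  c[9] = d·G[:,9] = (10001011110010101011001100)·(00000100000000000000000000) mod 2 = 0+0+0+0+0+0+0+0+0+0+0+0+0+0+0+0+0+0+0+0+0+0+0+0+0+0 mod 2 = 0
  c[10] = d·G[:,10] = (10001011110010101011001100)·(00000010000000000000000000) mod 2 = 0+0+0+0+0+0+1+0+0+0+0+0+0+0+0+0+0+0+0+0+0+0+0+0+0+0 mod 2 = 1
  c[11] = d·G[:,11] = (10001011110010101011001100)·(00000001000000000000000000) mod 2 = 0+0+0+0+0+0+0+1+0+0+0+0+0+0+0+0+0+0+0+0+0+0+0+0+0+0 mod 2 = 1
  c[12] = d·G[:,12] = (10001011110010101011001100)·(00000000100000000000000000) mod 2 = 0+0+0+0+0+0+0+0+1+0+0+0+0+0+0+0+0+0+0+0+0+0+0+0+0+0 mod 2 = 1
  c[13] = d·G[:,13] = (10001011110010101011001100)·(00000000010000000000000000) mod 2 = 0+0+0+0+0+0+0+0+0+1+0+0+0+0+0+0+0+0+0+0+0+0+0+0+0+0 mod 2 = 1
  c[14] = d·G[:,14] = (10001011110010101011001100)·(00000000001000000000000000) mod 2 = 0+0+0+0+0+0+0+0+0+0+0+0+0+0+0+0+0+0+0+0+0+0+0+0+0+0 mod 2 = 0
  c[15] = d·G[:,15] = (10001011110010101011001100)·(00000000000111111111111111) mod 2 = 0+0+0+0+0+0+0+0+0+0+0+0+1+0+1+0+1+0+1+1+0+0+1+1+0+0 mod 2 = 1
  c[16] = d·G[:,16] = (10001011110010101011001100)·(00000000000100000000000000) mod 2 = 0+0+0+0+0+0+0+0+0+0+0+0+0+0+0+0+0+0+0+0+0+0+0+0+0+0 mod 2 = 0
  c[17] = d·G[:,17] = (10001011110010101011001100)·(00000000000010000000000000) mod 2 = 0+0+0+0+0+0+0+0+0+0+0+0+1+0+0+0+0+0+0+0+0+0+0+0+0+0 mod 2 = 1
  c[18] = d·G[:,18] = (10001011110010101011001100)·(00000000000001000000000000) mod 2 = 0+0+0+0+0+0+0+0+0+0+0+0+0+0+0+0+0+0+0+0+0+0+0+0+0+0 mod 2 = 0
  c[19] = d·G[:,19] = (10001011110010101011001100)·(00000000000000100000000000) mod 2 = 0+0+0+0+0+0+0+0+0+0+0+0+0+0+1+0+0+0+0+0+0+0+0+0+0+0 mod 2 = 1
  c[20] = d·G[:,20] = (10001011110010101011001100)·(00000000000000010000000000) mod 2 = 0+0+0+0+0+0+0+0+0+0+0+0+0+0+0+0+0+0+0+0+0+0+0+0+0+0 mod 2 = 0
  c[21] = d·G[:,21] = (10001011110010101011001100)·(00000000000000001000000000) mod 2 = 0+0+0+0+0+0+0+0+0+0+0+0+0+0+0+0+1+0+0+0+0+0+0+0+0+0 mod 2 = 1
  c[22] = d·G[:,22] = (10001011110010101011001100)·(00000000000000000100000000) mod 2 = 0+0+0+0+0+0+0+0+0+0+0+0+0+0+0+0+0+0+0+0+0+0+0+0+0+0 mod 2 = 0
  c[23] = d·G[:,23] = (10001011110010101011001100)·(00000000000000000010000000) mod 2 = 0+0+0+0+0+0+0+0+0+0+0+0+0+0+0+0+0+0+1+0+0+0+0+0+0+0 mod 2 = 1
  c[24] = d·G[:,24] = (10001011110010101011001100)·(00000000000000000001000000) mod 2 = 0+0+0+0+0+0+0+0+0+0+0+0+0+0+0+0+0+0+0+1+0+0+0+0+0+0 mod 2 = 1
  c[25] = d·G[:,25] = (10001011110010101011001100)·(00000000000000000000100000) mod 2 = 0+0+0+0+0+0+0+0+0+0+0+0+0+0+0+0+0+0+0+0+0+0+0+0+0+0 mod 2 = 0
  c[26] = d·G[:,26] = (10001011110010101011001100)·(00000000000000000000010000) mod 2 = 0+0+0+0+0+0+0+0+0+0+0+0+0+0+0+0+0+0+0+0+0+0+0+0+0+0 mod 2 = 0
  c[27] = d·G[:,27] = (10001011110010101011001100)·(00000000000000000000001000) mod 2 = 0+0+0+0+0+0+0+0+0+0+0+0+0+0+0+0+0+0+0+0+0+0+1+0+0+0 mod 2 = 1
  c[28] = d·G[:,28] = (10001011110010101011001100)·(00000000000000000000000100) mod 2 = 0+0+0+0+0+0+0+0+0+0+0+0+0+0+0+0+0+0+0+0+0+0+0+1+0+0 mod 2 = 1
  c[29] = d·G[:,29] = (10001011110010101011001100)·(00000000000000000000000010) mod 2 = 0+0+0+0+0+0+0+0+0+0+0+0+0+0+0+0+0+0+0+0+0+0+0+0+0+0 mod 2 = 0
  c[30] = d·G[:,30] = (10001011110010101011001100)·(00000000000000000000000001) mod 2 = 0+0+0+0+0+0+0+0+0+0+0+0+0+0+0+0+0+0+0+0+0+0+0+0+0+0 mod 2 = 0
Codeword = 0111000110111101010101011001100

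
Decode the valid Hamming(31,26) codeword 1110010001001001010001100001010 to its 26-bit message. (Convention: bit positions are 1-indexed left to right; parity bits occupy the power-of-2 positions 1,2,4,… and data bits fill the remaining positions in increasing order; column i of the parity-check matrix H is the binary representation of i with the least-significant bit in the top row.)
Parity bits occupy power-of-2 positions; data bits are at positions {3,5,6,7,9,10,11,12,13,14,15,17,18,19,20,21,22,23,24,25,26,27,28,29,30,31} (1-indexed).
Extract: c[3]=1 c[5]=0 c[6]=1 c[7]=0 c[9]=0 c[10]=1 c[11]=0 c[12]=0 c[13]=1 c[14]=0 c[15]=0 c[17]=0 c[18]=1 c[19]=0 c[20]=0 c[21]=0 c[22]=1 c[23]=1 c[24]=0 c[25]=0 c[26]=0 c[27]=0 c[28]=1 c[29]=0 c[30]=1 c[31]=0
Data = 10100100100010001100001010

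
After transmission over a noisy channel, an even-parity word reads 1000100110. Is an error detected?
Sum of received bits: 1+0+0+0+1+0+0+1+1+0 = 4; 4 mod 2 = 0. Result is 0 → no error detected.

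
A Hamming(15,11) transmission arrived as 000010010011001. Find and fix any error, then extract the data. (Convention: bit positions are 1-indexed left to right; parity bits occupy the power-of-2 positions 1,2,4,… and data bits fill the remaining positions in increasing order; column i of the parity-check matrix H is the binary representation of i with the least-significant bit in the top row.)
Syndrome s = H · r^T (mod 2), r = 000010010011001:
  s[0] = (101010101010101)·(000010010011001) mod 2 = 0+0+0+0+1+0+0+0+0+0+1+0+0+0+1 mod 2 = 1
  s[1] = (011001100110011)·(000010010011001) mod 2 = 0+0+0+0+0+0+0+0+0+0+1+0+0+0+1 mod 2 = 0
  s[2] = (000111100001111)·(000010010011001) mod 2 = 0+0+0+0+1+0+0+0+0+0+0+1+0+0+1 mod 2 = 1
  s[3] = (000000011111111)·(000010010011001) mod 2 = 0+0+0+0+0+0+0+1+0+0+1+1+0+0+1 mod 2 = 0
Syndrome = 1010
Column 5 of H equals this syndrome → error at bit 5 (1-indexed).
Flip bit 5: 000010010011001 → 000000010011001
Extract data bits at positions {3,5,6,7,9,10,11,12,13,14,15}: 00000011001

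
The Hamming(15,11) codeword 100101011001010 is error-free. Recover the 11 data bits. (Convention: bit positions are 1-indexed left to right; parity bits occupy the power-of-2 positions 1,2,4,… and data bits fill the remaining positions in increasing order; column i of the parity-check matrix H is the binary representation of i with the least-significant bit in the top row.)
Parity bits occupy power-of-2 positions; data bits are at positions {3,5,6,7,9,10,11,12,13,14,15} (1-indexed).
Extract: c[3]=0 c[5]=0 c[6]=1 c[7]=0 c[9]=1 c[10]=0 c[11]=0 c[12]=1 c[13]=0 c[14]=1 c[15]=0
Data = 00101001010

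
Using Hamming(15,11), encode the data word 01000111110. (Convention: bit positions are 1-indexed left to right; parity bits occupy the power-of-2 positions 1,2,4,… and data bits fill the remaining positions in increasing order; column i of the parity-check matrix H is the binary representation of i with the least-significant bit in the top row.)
Codeword c = d · G (mod 2), d = 01000111110:
  c[0] = d·G[:,0] = (01000111110)·(11011010101) mod 2 = 0+1+0+0+0+0+1+0+1+0+0 mod 2 = 1
  c[1] = d·G[:,1] = (01000111110)·(10110110011) mod 2 = 0+0+0+0+0+1+1+0+0+1+0 mod 2 = 1
  c[2] = d·G[:,2] = (01000111110)·(10000000000) mod 2 = 0+0+0+0+0+0+0+0+0+0+0 mod 2 = 0
  c[3] = d·G[:,3] = (01000111110)·(01110001111) mod 2 = 0+1+0+0+0+0+0+1+1+1+0 mod 2 = 0
  c[4] = d·G[:,4] = (01000111110)·(01000000000) mod 2 = 0+1+0+0+0+0+0+0+0+0+0 mod 2 = 1
  c[5] = d·G[:,5] = (01000111110)·(00100000000) mod 2 = 0+0+0+0+0+0+0+0+0+0+0 mod 2 = 0
  c[6] = d·G[:,6] = (01000111110)·(00010000000) mod 2 = 0+0+0+0+0+0+0+0+0+0+0 mod 2 = 0
  c[7] = d·G[:,7] = (01000111110)·(00001111111) mod 2 = 0+0+0+0+0+1+1+1+1+1+0 mod 2 = 1
  c[8] = d·G[:,8] = (01000111110)·(00001000000) mod 2 = 0+0+0+0+0+0+0+0+0+0+0 mod 2 = 0
  c[9] = d·G[:,9] = (01000111110)·(00000100000) mod 2 = 0+0+0+0+0+1+0+0+0+0+0 mod 2 = 1
  c[10] = d·G[:,10] = (01000111110)·(00000010000) mod 2 = 0+0+0+0+0+0+1+0+0+0+0 mod 2 = 1
  c[11] = d·G[:,11] = (01000111110)·(00000001000) mod 2 = 0+0+0+0+0+0+0+1+0+0+0 mod 2 = 1
  c[12] = d·G[:,12] = (01000111110)·(00000000100) mod 2 = 0+0+0+0+0+0+0+0+1+0+0 mod 2 = 1
  c[13] = d·G[:,13] = (01000111110)·(00000000010) mod 2 = 0+0+0+0+0+0+0+0+0+1+0 mod 2 = 1
  c[14] = d·G[:,14] = (01000111110)·(00000000001) mod 2 = 0+0+0+0+0+0+0+0+0+0+0 mod 2 = 0
Codeword = 110010010111110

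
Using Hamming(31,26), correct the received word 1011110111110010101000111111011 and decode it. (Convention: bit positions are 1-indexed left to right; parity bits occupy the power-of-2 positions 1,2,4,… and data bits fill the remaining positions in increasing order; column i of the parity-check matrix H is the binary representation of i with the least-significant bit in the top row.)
Syndrome s = H · r^T (mod 2), r = 1011110111110010101000111111011:
  s[0] = (1010101010101010101010101010101)·(1011110111110010101000111111011) mod 2 = 1+0+1+0+1+0+0+0+1+0+1+0+0+0+1+0+1+0+1+0+0+0+1+0+1+0+1+0+0+0+1 mod 2 = 0
  s[1] = (0110011001100110011001100110011)·(1011110111110010101000111111011) mod 2 = 0+0+1+0+0+1+0+0+0+1+1+0+0+0+1+0+0+0+1+0+0+0+1+0+0+1+1+0+0+1+1 mod 2 = 1
  s[2] = (0001111000011110000111100001111)·(1011110111110010101000111111011) mod 2 = 0+0+0+1+1+1+0+0+0+0+0+1+0+0+1+0+0+0+0+0+0+0+1+0+0+0+0+1+0+1+1 mod 2 = 1
  s[3] = (0000000111111110000000011111111)·(1011110111110010101000111111011) mod 2 = 0+0+0+0+0+0+0+1+1+1+1+1+0+0+1+0+0+0+0+0+0+0+0+1+1+1+1+1+0+1+1 mod 2 = 1
  s[4] = (0000000000000001111111111111111)·(1011110111110010101000111111011) mod 2 = 0+0+0+0+0+0+0+0+0+0+0+0+0+0+0+0+1+0+1+0+0+0+1+1+1+1+1+1+0+1+1 mod 2 = 0
Syndrome = 01110
Column 14 of H equals this syndrome → error at bit 14 (1-indexed).
Flip bit 14: 1011110111110010101000111111011 → 1011110111110110101000111111011
Extract data bits at positions {3,5,6,7,9,10,11,12,13,14,15,17,18,19,20,21,22,23,24,25,26,27,28,29,30,31}: 11101111011101000111111011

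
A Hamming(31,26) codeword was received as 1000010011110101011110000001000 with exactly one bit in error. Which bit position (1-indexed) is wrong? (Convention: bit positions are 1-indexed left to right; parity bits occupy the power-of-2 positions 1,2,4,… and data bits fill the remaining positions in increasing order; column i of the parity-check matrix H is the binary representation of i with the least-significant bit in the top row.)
Syndrome s = H · r^T (mod 2), r = 1000010011110101011110000001000:
  s[0] = (1010101010101010101010101010101)·(1000010011110101011110000001000) mod 2 = 1+0+0+0+0+0+0+0+1+0+1+0+0+0+0+0+0+0+1+0+1+0+0+0+0+0+0+0+0+0+0 mod 2 = 1
  s[1] = (0110011001100110011001100110011)·(1000010011110101011110000001000) mod 2 = 0+0+0+0+0+1+0+0+0+1+1+0+0+1+0+0+0+1+1+0+0+0+0+0+0+0+0+0+0+0+0 mod 2 = 0
  s[2] = (0001111000011110000111100001111)·(1000010011110101011110000001000) mod 2 = 0+0+0+0+0+1+0+0+0+0+0+1+0+1+0+0+0+0+0+1+1+0+0+0+0+0+0+1+0+0+0 mod 2 = 0
  s[3] = (0000000111111110000000011111111)·(1000010011110101011110000001000) mod 2 = 0+0+0+0+0+0+0+0+1+1+1+1+0+1+0+0+0+0+0+0+0+0+0+0+0+0+0+1+0+0+0 mod 2 = 0
  s[4] = (0000000000000001111111111111111)·(1000010011110101011110000001000) mod 2 = 0+0+0+0+0+0+0+0+0+0+0+0+0+0+0+1+0+1+1+1+1+0+0+0+0+0+0+1+0+0+0 mod 2 = 0
Syndrome = 10000
Column i of H is the binary representation of i, so the syndrome is the binary index of the flipped bit.
Read s = 10000 with s[0] as LSB: 1·2^0 + 0·2^1 + 0·2^2 + 0·2^3 + 0·2^4 = 1.
Error is at bit position 1.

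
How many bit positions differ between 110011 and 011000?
XOR = 101011, count of 1s = 4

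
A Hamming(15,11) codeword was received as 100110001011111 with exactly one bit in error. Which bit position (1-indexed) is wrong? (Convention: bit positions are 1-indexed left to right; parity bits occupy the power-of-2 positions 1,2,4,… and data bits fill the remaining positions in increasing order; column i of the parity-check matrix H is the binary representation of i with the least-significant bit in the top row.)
Syndrome s = H · r^T (mod 2), r = 100110001011111:
  s[0] = (101010101010101)·(100110001011111) mod 2 = 1+0+0+0+1+0+0+0+1+0+1+0+1+0+1 mod 2 = 0
  s[1] = (011001100110011)·(100110001011111) mod 2 = 0+0+0+0+0+0+0+0+0+0+1+0+0+1+1 mod 2 = 1
  s[2] = (000111100001111)·(100110001011111) mod 2 = 0+0+0+1+1+0+0+0+0+0+0+1+1+1+1 mod 2 = 0
  s[3] = (000000011111111)·(100110001011111) mod 2 = 0+0+0+0+0+0+0+0+1+0+1+1+1+1+1 mod 2 = 0
Syndrome = 0100
Column i of H is the binary representation of i, so the syndrome is the binary index of the flipped bit.
Read s = 0100 with s[0] as LSB: 0·2^0 + 1·2^1 + 0·2^2 + 0·2^3 = 2.
Error is at bit position 2.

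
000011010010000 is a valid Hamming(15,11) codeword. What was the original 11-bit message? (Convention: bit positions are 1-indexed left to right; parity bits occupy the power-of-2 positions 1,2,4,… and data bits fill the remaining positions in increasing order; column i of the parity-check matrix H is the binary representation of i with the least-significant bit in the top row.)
Parity bits occupy power-of-2 positions; data bits are at positions {3,5,6,7,9,10,11,12,13,14,15} (1-indexed).
Extract: c[3]=0 c[5]=1 c[6]=1 c[7]=0 c[9]=0 c[10]=0 c[11]=1 c[12]=0 c[13]=0 c[14]=0 c[15]=0
Data = 01100010000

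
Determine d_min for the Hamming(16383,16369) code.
d_min = 3 (every single-error-correcting Hamming code has d_min = 3).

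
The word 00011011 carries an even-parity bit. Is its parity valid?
Sum of all bits: 0+0+0+1+1+0+1+1 = 4; 4 mod 2 = 0. Result is 0 → valid parity.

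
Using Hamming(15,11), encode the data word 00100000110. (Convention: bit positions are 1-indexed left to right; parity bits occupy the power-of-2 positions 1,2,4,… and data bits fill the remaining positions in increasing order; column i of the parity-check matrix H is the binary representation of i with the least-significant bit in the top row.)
Codeword c = d · G (mod 2), d = 00100000110:
  c[0] = d·G[:,0] = (00100000110)·(11011010101) mod 2 = 0+0+0+0+0+0+0+0+1+0+0 mod 2 = 1
  c[1] = d·G[:,1] = (00100000110)·(10110110011) mod 2 = 0+0+1+0+0+0+0+0+0+1+0 mod 2 = 0
  c[2] = d·G[:,2] = (00100000110)·(10000000000) mod 2 = 0+0+0+0+0+0+0+0+0+0+0 mod 2 = 0
  c[3] = d·G[:,3] = (00100000110)·(01110001111) mod 2 = 0+0+1+0+0+0+0+0+1+1+0 mod 2 = 1
  c[4] = d·G[:,4] = (00100000110)·(01000000000) mod 2 = 0+0+0+0+0+0+0+0+0+0+0 mod 2 = 0
  c[5] = d·G[:,5] = (00100000110)·(00100000000) mod 2 = 0+0+1+0+0+0+0+0+0+0+0 mod 2 = 1
  c[6] = d·G[:,6] = (00100000110)·(00010000000) mod 2 = 0+0+0+0+0+0+0+0+0+0+0 mod 2 = 0
  c[7] = d·G[:,7] = (00100000110)·(00001111111) mod 2 = 0+0+0+0+0+0+0+0+1+1+0 mod 2 = 0
  c[8] = d·G[:,8] = (00100000110)·(00001000000) mod 2 = 0+0+0+0+0+0+0+0+0+0+0 mod 2 = 0
  c[9] = d·G[:,9] = (00100000110)·(00000100000) mod 2 = 0+0+0+0+0+0+0+0+0+0+0 mod 2 = 0
  c[10] = d·G[:,10] = (00100000110)·(00000010000) mod 2 = 0+0+0+0+0+0+0+0+0+0+0 mod 2 = 0
  c[11] = d·G[:,11] = (00100000110)·(00000001000) mod 2 = 0+0+0+0+0+0+0+0+0+0+0 mod 2 = 0
  c[12] = d·G[:,12] = (00100000110)·(00000000100) mod 2 = 0+0+0+0+0+0+0+0+1+0+0 mod 2 = 1
  c[13] = d·G[:,13] = (00100000110)·(00000000010) mod 2 = 0+0+0+0+0+0+0+0+0+1+0 mod 2 = 1
  c[14] = d·G[:,14] = (00100000110)·(00000000001) mod 2 = 0+0+0+0+0+0+0+0+0+0+0 mod 2 = 0
Codeword = 100101000000110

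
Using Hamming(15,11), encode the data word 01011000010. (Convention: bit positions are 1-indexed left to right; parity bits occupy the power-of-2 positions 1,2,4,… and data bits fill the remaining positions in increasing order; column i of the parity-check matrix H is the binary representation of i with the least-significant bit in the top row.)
Codeword c = d · G (mod 2), d = 01011000010:
  c[0] = d·G[:,0] = (01011000010)·(11011010101) mod 2 = 0+1+0+1+1+0+0+0+0+0+0 mod 2 = 1
  c[1] = d·G[:,1] = (01011000010)·(10110110011) mod 2 = 0+0+0+1+0+0+0+0+0+1+0 mod 2 = 0
  c[2] = d·G[:,2] = (01011000010)·(10000000000) mod 2 = 0+0+0+0+0+0+0+0+0+0+0 mod 2 = 0
  c[3] = d·G[:,3] = (01011000010)·(01110001111) mod 2 = 0+1+0+1+0+0+0+0+0+1+0 mod 2 = 1
  c[4] = d·G[:,4] = (01011000010)·(01000000000) mod 2 = 0+1+0+0+0+0+0+0+0+0+0 mod 2 = 1
  c[5] = d·G[:,5] = (01011000010)·(00100000000) mod 2 = 0+0+0+0+0+0+0+0+0+0+0 mod 2 = 0
  c[6] = d·G[:,6] = (01011000010)·(00010000000) mod 2 = 0+0+0+1+0+0+0+0+0+0+0 mod 2 = 1
  c[7] = d·G[:,7] = (01011000010)·(00001111111) mod 2 = 0+0+0+0+1+0+0+0+0+1+0 mod 2 = 0
  c[8] = d·G[:,8] = (01011000010)·(00001000000) mod 2 = 0+0+0+0+1+0+0+0+0+0+0 mod 2 = 1
  c[9] = d·G[:,9] = (01011000010)·(00000100000) mod 2 = 0+0+0+0+0+0+0+0+0+0+0 mod 2 = 0
  c[10] = d·G[:,10] = (01011000010)·(00000010000) mod 2 = 0+0+0+0+0+0+0+0+0+0+0 mod 2 = 0
  c[11] = d·G[:,11] = (01011000010)·(00000001000) mod 2 = 0+0+0+0+0+0+0+0+0+0+0 mod 2 = 0
  c[12] = d·G[:,12] = (01011000010)·(00000000100) mod 2 = 0+0+0+0+0+0+0+0+0+0+0 mod 2 = 0
  c[13] = d·G[:,13] = (01011000010)·(00000000010) mod 2 = 0+0+0+0+0+0+0+0+0+1+0 mod 2 = 1
  c[14] = d·G[:,14] = (01011000010)·(00000000001) mod 2 = 0+0+0+0+0+0+0+0+0+0+0 mod 2 = 0
Codeword = 100110101000010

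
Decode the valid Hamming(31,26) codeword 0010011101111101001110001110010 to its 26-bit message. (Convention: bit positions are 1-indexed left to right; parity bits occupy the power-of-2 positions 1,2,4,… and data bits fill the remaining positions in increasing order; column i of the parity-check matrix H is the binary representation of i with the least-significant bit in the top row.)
Parity bits occupy power-of-2 positions; data bits are at positions {3,5,6,7,9,10,11,12,13,14,15,17,18,19,20,21,22,23,24,25,26,27,28,29,30,31} (1-indexed).
Extract: c[3]=1 c[5]=0 c[6]=1 c[7]=1 c[9]=0 c[10]=1 c[11]=1 c[12]=1 c[13]=1 c[14]=1 c[15]=0 c[17]=0 c[18]=0 c[19]=1 c[20]=1 c[21]=1 c[22]=0 c[23]=0 c[24]=0 c[25]=1 c[26]=1 c[27]=1 c[28]=0 c[29]=0 c[30]=1 c[31]=0
Data = 10110111110001110001110010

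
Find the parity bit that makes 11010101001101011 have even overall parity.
Sum of data bits: 1+1+0+1+0+1+0+1+0+0+1+1+0+1+0+1+1 = 10.
10 mod 2 = 0, so parity bit = 0.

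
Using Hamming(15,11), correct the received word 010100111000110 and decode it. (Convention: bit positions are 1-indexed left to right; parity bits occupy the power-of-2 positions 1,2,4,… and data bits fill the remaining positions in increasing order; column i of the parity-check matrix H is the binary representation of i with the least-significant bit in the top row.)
Syndrome s = H · r^T (mod 2), r = 010100111000110:
  s[0] = (101010101010101)·(010100111000110) mod 2 = 0+0+0+0+0+0+1+0+1+0+0+0+1+0+0 mod 2 = 1
  s[1] = (011001100110011)·(010100111000110) mod 2 = 0+1+0+0+0+0+1+0+0+0+0+0+0+1+0 mod 2 = 1
  s[2] = (000111100001111)·(010100111000110) mod 2 = 0+0+0+1+0+0+1+0+0+0+0+0+1+1+0 mod 2 = 0
  s[3] = (000000011111111)·(010100111000110) mod 2 = 0+0+0+0+0+0+0+1+1+0+0+0+1+1+0 mod 2 = 0
Syndrome = 1100
Column 3 of H equals this syndrome → error at bit 3 (1-indexed).
Flip bit 3: 010100111000110 → 011100111000110
Extract data bits at positions {3,5,6,7,9,10,11,12,13,14,15}: 10011000110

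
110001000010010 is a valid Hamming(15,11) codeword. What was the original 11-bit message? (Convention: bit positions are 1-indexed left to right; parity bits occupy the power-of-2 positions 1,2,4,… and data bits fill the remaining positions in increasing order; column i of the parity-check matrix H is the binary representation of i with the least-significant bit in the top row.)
Parity bits occupy power-of-2 positions; data bits are at positions {3,5,6,7,9,10,11,12,13,14,15} (1-indexed).
Extract: c[3]=0 c[5]=0 c[6]=1 c[7]=0 c[9]=0 c[10]=0 c[11]=1 c[12]=0 c[13]=0 c[14]=1 c[15]=0
Data = 00100010010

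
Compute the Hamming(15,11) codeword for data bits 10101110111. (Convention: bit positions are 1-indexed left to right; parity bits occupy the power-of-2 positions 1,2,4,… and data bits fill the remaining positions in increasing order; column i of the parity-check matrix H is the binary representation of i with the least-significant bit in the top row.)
Codeword c = d · G (mod 2), d = 10101110111:
  c[0] = d·G[:,0] = (10101110111)·(11011010101) mod 2 = 1+0+0+0+1+0+1+0+1+0+1 mod 2 = 1
  c[1] = d·G[:,1] = (10101110111)·(10110110011) mod 2 = 1+0+1+0+0+1+1+0+0+1+1 mod 2 = 0
  c[2] = d·G[:,2] = (10101110111)·(10000000000) mod 2 = 1+0+0+0+0+0+0+0+0+0+0 mod 2 = 1
  c[3] = d·G[:,3] = (10101110111)·(01110001111) mod 2 = 0+0+1+0+0+0+0+0+1+1+1 mod 2 = 0
  c[4] = d·G[:,4] = (10101110111)·(01000000000) mod 2 = 0+0+0+0+0+0+0+0+0+0+0 mod 2 = 0
  c[5] = d·G[:,5] = (10101110111)·(00100000000) mod 2 = 0+0+1+0+0+0+0+0+0+0+0 mod 2 = 1
  c[6] = d·G[:,6] = (10101110111)·(00010000000) mod 2 = 0+0+0+0+0+0+0+0+0+0+0 mod 2 = 0
  c[7] = d·G[:,7] = (10101110111)·(00001111111) mod 2 = 0+0+0+0+1+1+1+0+1+1+1 mod 2 = 0
  c[8] = d·G[:,8] = (10101110111)·(00001000000) mod 2 = 0+0+0+0+1+0+0+0+0+0+0 mod 2 = 1
  c[9] = d·G[:,9] = (10101110111)·(00000100000) mod 2 = 0+0+0+0+0+1+0+0+0+0+0 mod 2 = 1
  c[10] = d·G[:,10] = (10101110111)·(00000010000) mod 2 = 0+0+0+0+0+0+1+0+0+0+0 mod 2 = 1
  c[11] = d·G[:,11] = (10101110111)·(00000001000) mod 2 = 0+0+0+0+0+0+0+0+0+0+0 mod 2 = 0
  c[12] = d·G[:,12] = (10101110111)·(00000000100) mod 2 = 0+0+0+0+0+0+0+0+1+0+0 mod 2 = 1
  c[13] = d·G[:,13] = (10101110111)·(00000000010) mod 2 = 0+0+0+0+0+0+0+0+0+1+0 mod 2 = 1
  c[14] = d·G[:,14] = (10101110111)·(00000000001) mod 2 = 0+0+0+0+0+0+0+0+0+0+1 mod 2 = 1
Codeword = 101001001110111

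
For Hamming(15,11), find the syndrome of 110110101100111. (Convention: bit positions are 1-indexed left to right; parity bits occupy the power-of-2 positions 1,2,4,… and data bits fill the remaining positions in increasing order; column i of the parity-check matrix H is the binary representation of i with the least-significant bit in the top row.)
Syndrome s = H · r^T (mod 2), r = 110110101100111:
  s[0] = (101010101010101)·(110110101100111) mod 2 = 1+0+0+0+1+0+1+0+1+0+0+0+1+0+1 mod 2 = 0
  s[1] = (011001100110011)·(110110101100111) mod 2 = 0+1+0+0+0+0+1+0+0+1+0+0+0+1+1 mod 2 = 1
  s[2] = (000111100001111)·(110110101100111) mod 2 = 0+0+0+1+1+0+1+0+0+0+0+0+1+1+1 mod 2 = 0
  s[3] = (000000011111111)·(110110101100111) mod 2 = 0+0+0+0+0+0+0+0+1+1+0+0+1+1+1 mod 2 = 1
Syndrome = 0101
Non-zero syndrome: error at position 10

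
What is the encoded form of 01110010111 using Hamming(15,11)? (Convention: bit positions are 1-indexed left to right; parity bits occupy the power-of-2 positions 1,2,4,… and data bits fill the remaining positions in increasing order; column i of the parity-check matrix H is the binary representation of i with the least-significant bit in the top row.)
Codeword c = d · G (mod 2), d = 01110010111:
  c[0] = d·G[:,0] = (01110010111)·(11011010101) mod 2 = 0+1+0+1+0+0+1+0+1+0+1 mod 2 = 1
  c[1] = d·G[:,1] = (01110010111)·(10110110011) mod 2 = 0+0+1+1+0+0+1+0+0+1+1 mod 2 = 1
  c[2] = d·G[:,2] = (01110010111)·(10000000000) mod 2 = 0+0+0+0+0+0+0+0+0+0+0 mod 2 = 0
  c[3] = d·G[:,3] = (01110010111)·(01110001111) mod 2 = 0+1+1+1+0+0+0+0+1+1+1 mod 2 = 0
  c[4] = d·G[:,4] = (01110010111)·(01000000000) mod 2 = 0+1+0+0+0+0+0+0+0+0+0 mod 2 = 1
  c[5] = d·G[:,5] = (01110010111)·(00100000000) mod 2 = 0+0+1+0+0+0+0+0+0+0+0 mod 2 = 1
  c[6] = d·G[:,6] = (01110010111)·(00010000000) mod 2 = 0+0+0+1+0+0+0+0+0+0+0 mod 2 = 1
  c[7] = d·G[:,7] = (01110010111)·(00001111111) mod 2 = 0+0+0+0+0+0+1+0+1+1+1 mod 2 = 0
  c[8] = d·G[:,8] = (01110010111)·(00001000000) mod 2 = 0+0+0+0+0+0+0+0+0+0+0 mod 2 = 0
  c[9] = d·G[:,9] = (01110010111)·(00000100000) mod 2 = 0+0+0+0+0+0+0+0+0+0+0 mod 2 = 0
  c[10] = d·G[:,10] = (01110010111)·(00000010000) mod 2 = 0+0+0+0+0+0+1+0+0+0+0 mod 2 = 1
  c[11] = d·G[:,11] = (01110010111)·(00000001000) mod 2 = 0+0+0+0+0+0+0+0+0+0+0 mod 2 = 0
  c[12] = d·G[:,12] = (01110010111)·(00000000100) mod 2 = 0+0+0+0+0+0+0+0+1+0+0 mod 2 = 1
  c[13] = d·G[:,13] = (01110010111)·(00000000010) mod 2 = 0+0+0+0+0+0+0+0+0+1+0 mod 2 = 1
  c[14] = d·G[:,14] = (01110010111)·(00000000001) mod 2 = 0+0+0+0+0+0+0+0+0+0+1 mod 2 = 1
Codeword = 110011100010111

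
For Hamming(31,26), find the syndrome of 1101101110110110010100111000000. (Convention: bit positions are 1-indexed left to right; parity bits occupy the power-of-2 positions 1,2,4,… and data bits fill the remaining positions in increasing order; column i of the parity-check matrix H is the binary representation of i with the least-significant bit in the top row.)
Syndrome s = H · r^T (mod 2), r = 1101101110110110010100111000000:
  s[0] = (1010101010101010101010101010101)·(1101101110110110010100111000000) mod 2 = 1+0+0+0+1+0+1+0+1+0+1+0+0+0+1+0+0+0+0+0+0+0+1+0+1+0+0+0+0+0+0 mod 2 = 0
  s[1] = (0110011001100110011001100110011)·(1101101110110110010100111000000) mod 2 = 0+1+0+0+0+0+1+0+0+0+1+0+0+1+1+0+0+1+0+0+0+0+1+0+0+0+0+0+0+0+0 mod 2 = 1
  s[2] = (0001111000011110000111100001111)·(1101101110110110010100111000000) mod 2 = 0+0+0+1+1+0+1+0+0+0+0+1+0+1+1+0+0+0+0+1+0+0+1+0+0+0+0+0+0+0+0 mod 2 = 0
  s[3] = (0000000111111110000000011111111)·(1101101110110110010100111000000) mod 2 = 0+0+0+0+0+0+0+1+1+0+1+1+0+1+1+0+0+0+0+0+0+0+0+1+1+0+0+0+0+0+0 mod 2 = 0
  s[4] = (0000000000000001111111111111111)·(1101101110110110010100111000000) mod 2 = 0+0+0+0+0+0+0+0+0+0+0+0+0+0+0+0+0+1+0+1+0+0+1+1+1+0+0+0+0+0+0 mod 2 = 1
Syndrome = 01001
Non-zero syndrome: error at position 18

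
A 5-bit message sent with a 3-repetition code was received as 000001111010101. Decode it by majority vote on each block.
Split into 3-bit blocks and majority-vote each:
  block 1 = 000: 0 ones, 3 zeros → 0
  block 2 = 001: 1 ones, 2 zeros → 0
  block 3 = 111: 3 ones, 0 zeros → 1
  block 4 = 010: 1 ones, 2 zeros → 0
  block 5 = 101: 2 ones, 1 zeros → 1
Decoded = 00101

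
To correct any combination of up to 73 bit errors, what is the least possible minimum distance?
Correcting t errors requires d_min ≥ 2t + 1 = 2·73 + 1 = 147.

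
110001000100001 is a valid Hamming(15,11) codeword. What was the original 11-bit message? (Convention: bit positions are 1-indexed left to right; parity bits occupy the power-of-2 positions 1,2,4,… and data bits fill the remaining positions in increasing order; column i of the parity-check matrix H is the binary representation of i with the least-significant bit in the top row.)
Parity bits occupy power-of-2 positions; data bits are at positions {3,5,6,7,9,10,11,12,13,14,15} (1-indexed).
Extract: c[3]=0 c[5]=0 c[6]=1 c[7]=0 c[9]=0 c[10]=1 c[11]=0 c[12]=0 c[13]=0 c[14]=0 c[15]=1
Data = 00100100001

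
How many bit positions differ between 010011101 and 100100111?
XOR = 110111010, count of 1s = 6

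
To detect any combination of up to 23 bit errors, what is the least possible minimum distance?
Detecting e errors requires d_min ≥ e + 1 = 23 + 1 = 24.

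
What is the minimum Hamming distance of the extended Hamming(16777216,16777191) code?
d_min = 4 (adding an overall parity bit to Hamming(16777215,16777191) raises d_min from 3 to 4).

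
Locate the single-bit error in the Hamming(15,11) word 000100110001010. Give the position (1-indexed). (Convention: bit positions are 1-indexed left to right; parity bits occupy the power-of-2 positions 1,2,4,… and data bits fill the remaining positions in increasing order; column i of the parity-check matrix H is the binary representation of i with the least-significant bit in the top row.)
Syndrome s = H · r^T (mod 2), r = 000100110001010:
  s[0] = (101010101010101)·(000100110001010) mod 2 = 0+0+0+0+0+0+1+0+0+0+0+0+0+0+0 mod 2 = 1
  s[1] = (011001100110011)·(000100110001010) mod 2 = 0+0+0+0+0+0+1+0+0+0+0+0+0+1+0 mod 2 = 0
  s[2] = (000111100001111)·(000100110001010) mod 2 = 0+0+0+1+0+0+1+0+0+0+0+1+0+1+0 mod 2 = 0
  s[3] = (000000011111111)·(000100110001010) mod 2 = 0+0+0+0+0+0+0+1+0+0+0+1+0+1+0 mod 2 = 1
Syndrome = 1001
Column i of H is the binary representation of i, so the syndrome is the binary index of the flipped bit.
Read s = 1001 with s[0] as LSB: 1·2^0 + 0·2^1 + 0·2^2 + 1·2^3 = 9.
Error is at bit position 9.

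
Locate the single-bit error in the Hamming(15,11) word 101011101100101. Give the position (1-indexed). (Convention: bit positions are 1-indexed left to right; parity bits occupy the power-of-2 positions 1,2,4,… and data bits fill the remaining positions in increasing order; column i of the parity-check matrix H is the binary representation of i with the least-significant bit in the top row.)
Syndrome s = H · r^T (mod 2), r = 101011101100101:
  s[0] = (101010101010101)·(101011101100101) mod 2 = 1+0+1+0+1+0+1+0+1+0+0+0+1+0+1 mod 2 = 1
  s[1] = (011001100110011)·(101011101100101) mod 2 = 0+0+1+0+0+1+1+0+0+1+0+0+0+0+1 mod 2 = 1
  s[2] = (000111100001111)·(101011101100101) mod 2 = 0+0+0+0+1+1+1+0+0+0+0+0+1+0+1 mod 2 = 1
  s[3] = (000000011111111)·(101011101100101) mod 2 = 0+0+0+0+0+0+0+0+1+1+0+0+1+0+1 mod 2 = 0
Syndrome = 1110
Column i of H is the binary representation of i, so the syndrome is the binary index of the flipped bit.
Read s = 1110 with s[0] as LSB: 1·2^0 + 1·2^1 + 1·2^2 + 0·2^3 = 7.
Error is at bit position 7.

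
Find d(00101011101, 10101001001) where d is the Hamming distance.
XOR = 10000010100, count of 1s = 3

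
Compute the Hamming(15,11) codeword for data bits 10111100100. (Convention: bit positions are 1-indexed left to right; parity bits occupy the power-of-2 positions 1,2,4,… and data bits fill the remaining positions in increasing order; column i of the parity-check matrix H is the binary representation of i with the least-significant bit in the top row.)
Codeword c = d · G (mod 2), d = 10111100100:
  c[0] = d·G[:,0] = (10111100100)·(11011010101) mod 2 = 1+0+0+1+1+0+0+0+1+0+0 mod 2 = 0
  c[1] = d·G[:,1] = (10111100100)·(10110110011) mod 2 = 1+0+1+1+0+1+0+0+0+0+0 mod 2 = 0
  c[2] = d·G[:,2] = (10111100100)·(10000000000) mod 2 = 1+0+0+0+0+0+0+0+0+0+0 mod 2 = 1
  c[3] = d·G[:,3] = (10111100100)·(01110001111) mod 2 = 0+0+1+1+0+0+0+0+1+0+0 mod 2 = 1
  c[4] = d·G[:,4] = (10111100100)·(01000000000) mod 2 = 0+0+0+0+0+0+0+0+0+0+0 mod 2 = 0
  c[5] = d·G[:,5] = (10111100100)·(00100000000) mod 2 = 0+0+1+0+0+0+0+0+0+0+0 mod 2 = 1
  c[6] = d·G[:,6] = (10111100100)·(00010000000) mod 2 = 0+0+0+1+0+0+0+0+0+0+0 mod 2 = 1
  c[7] = d·G[:,7] = (10111100100)·(00001111111) mod 2 = 0+0+0+0+1+1+0+0+1+0+0 mod 2 = 1
  c[8] = d·G[:,8] = (10111100100)·(00001000000) mod 2 = 0+0+0+0+1+0+0+0+0+0+0 mod 2 = 1
  c[9] = d·G[:,9] = (10111100100)·(00000100000) mod 2 = 0+0+0+0+0+1+0+0+0+0+0 mod 2 = 1
  c[10] = d·G[:,10] = (10111100100)·(00000010000) mod 2 = 0+0+0+0+0+0+0+0+0+0+0 mod 2 = 0
  c[11] = d·G[:,11] = (10111100100)·(00000001000) mod 2 = 0+0+0+0+0+0+0+0+0+0+0 mod 2 = 0
  c[12] = d·G[:,12] = (10111100100)·(00000000100) mod 2 = 0+0+0+0+0+0+0+0+1+0+0 mod 2 = 1
  c[13] = d·G[:,13] = (10111100100)·(00000000010) mod 2 = 0+0+0+0+0+0+0+0+0+0+0 mod 2 = 0
  c[14] = d·G[:,14] = (10111100100)·(00000000001) mod 2 = 0+0+0+0+0+0+0+0+0+0+0 mod 2 = 0
Codeword = 001101111100100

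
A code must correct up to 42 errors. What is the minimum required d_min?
Correcting t errors requires d_min ≥ 2t + 1 = 2·42 + 1 = 85.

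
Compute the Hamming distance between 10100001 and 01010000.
XOR = 11110001, count of 1s = 5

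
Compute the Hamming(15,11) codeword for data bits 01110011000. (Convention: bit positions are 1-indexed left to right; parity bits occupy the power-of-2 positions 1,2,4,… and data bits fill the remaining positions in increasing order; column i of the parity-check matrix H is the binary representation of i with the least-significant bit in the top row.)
Codeword c = d · G (mod 2), d = 01110011000:
  c[0] = d·G[:,0] = (01110011000)·(11011010101) mod 2 = 0+1+0+1+0+0+1+0+0+0+0 mod 2 = 1
  c[1] = d·G[:,1] = (01110011000)·(10110110011) mod 2 = 0+0+1+1+0+0+1+0+0+0+0 mod 2 = 1
  c[2] = d·G[:,2] = (01110011000)·(10000000000) mod 2 = 0+0+0+0+0+0+0+0+0+0+0 mod 2 = 0
  c[3] = d·G[:,3] = (01110011000)·(01110001111) mod 2 = 0+1+1+1+0+0+0+1+0+0+0 mod 2 = 0
  c[4] = d·G[:,4] = (01110011000)·(01000000000) mod 2 = 0+1+0+0+0+0+0+0+0+0+0 mod 2 = 1
  c[5] = d·G[:,5] = (01110011000)·(00100000000) mod 2 = 0+0+1+0+0+0+0+0+0+0+0 mod 2 = 1
  c[6] = d·G[:,6] = (01110011000)·(00010000000) mod 2 = 0+0+0+1+0+0+0+0+0+0+0 mod 2 = 1
  c[7] = d·G[:,7] = (01110011000)·(00001111111) mod 2 = 0+0+0+0+0+0+1+1+0+0+0 mod 2 = 0
  c[8] = d·G[:,8] = (01110011000)·(00001000000) mod 2 = 0+0+0+0+0+0+0+0+0+0+0 mod 2 = 0
  c[9] = d·G[:,9] = (01110011000)·(00000100000) mod 2 = 0+0+0+0+0+0+0+0+0+0+0 mod 2 = 0
  c[10] = d·G[:,10] = (01110011000)·(00000010000) mod 2 = 0+0+0+0+0+0+1+0+0+0+0 mod 2 = 1
  c[11] = d·G[:,11] = (01110011000)·(00000001000) mod 2 = 0+0+0+0+0+0+0+1+0+0+0 mod 2 = 1
  c[12] = d·G[:,12] = (01110011000)·(00000000100) mod 2 = 0+0+0+0+0+0+0+0+0+0+0 mod 2 = 0
  c[13] = d·G[:,13] = (01110011000)·(00000000010) mod 2 = 0+0+0+0+0+0+0+0+0+0+0 mod 2 = 0
  c[14] = d·G[:,14] = (01110011000)·(00000000001) mod 2 = 0+0+0+0+0+0+0+0+0+0+0 mod 2 = 0
Codeword = 110011100011000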